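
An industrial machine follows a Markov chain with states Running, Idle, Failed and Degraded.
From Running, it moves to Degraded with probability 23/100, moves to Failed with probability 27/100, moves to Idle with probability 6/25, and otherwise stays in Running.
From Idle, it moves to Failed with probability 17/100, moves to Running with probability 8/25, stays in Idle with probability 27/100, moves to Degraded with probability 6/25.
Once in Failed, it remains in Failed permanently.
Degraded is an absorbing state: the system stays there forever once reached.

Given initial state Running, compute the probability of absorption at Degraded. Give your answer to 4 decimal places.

0.4866

Let h(s) be the probability of absorption at Degraded starting from transient state s. Then h(Degraded) = 1 and h(Failed) = 0. By first-step analysis:
h(Running) = 0.26·h(Running) + 0.24·h(Idle) + 0.27·0 + 0.23·1
h(Idle) = 0.32·h(Running) + 0.27·h(Idle) + 0.17·0 + 0.24·1
Solving: h(Running) = 0.4866, h(Idle) = 0.5421.
Starting from Running, the probability is 0.4866.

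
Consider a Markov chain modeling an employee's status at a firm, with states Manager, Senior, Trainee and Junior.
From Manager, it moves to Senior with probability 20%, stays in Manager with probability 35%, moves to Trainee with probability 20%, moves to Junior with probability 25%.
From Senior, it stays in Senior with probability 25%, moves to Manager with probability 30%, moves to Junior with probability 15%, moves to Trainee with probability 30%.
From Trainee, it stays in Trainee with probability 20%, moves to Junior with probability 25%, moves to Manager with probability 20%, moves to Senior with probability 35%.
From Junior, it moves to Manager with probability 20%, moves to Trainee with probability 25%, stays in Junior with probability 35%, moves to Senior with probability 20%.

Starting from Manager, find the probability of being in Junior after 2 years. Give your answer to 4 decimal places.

0.2550

Propagate the distribution vector 2 years from Manager.
After 0 years: (1.0000, 0.0000, 0.0000, 0.0000)
After 1 year: (0.3500, 0.2000, 0.2000, 0.2500)
After 2 years: (0.2725, 0.2400, 0.2325, 0.2550)
P(in Junior after 2 years) = 0.2550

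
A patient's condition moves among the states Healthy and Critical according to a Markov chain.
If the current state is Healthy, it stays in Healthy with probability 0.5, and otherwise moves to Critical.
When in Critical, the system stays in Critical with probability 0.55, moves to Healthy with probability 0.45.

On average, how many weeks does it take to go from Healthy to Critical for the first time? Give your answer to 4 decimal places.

Let t(s) be the expected number of weeks to first reach Critical from state s, with t(Critical) = 0. Conditioning on the first week:
t(Healthy) = 1 + 0.5·t(Healthy)
Solving: t(Healthy) = 2.0000.
Expected weeks from Healthy to Critical: 2.0000.

2.0000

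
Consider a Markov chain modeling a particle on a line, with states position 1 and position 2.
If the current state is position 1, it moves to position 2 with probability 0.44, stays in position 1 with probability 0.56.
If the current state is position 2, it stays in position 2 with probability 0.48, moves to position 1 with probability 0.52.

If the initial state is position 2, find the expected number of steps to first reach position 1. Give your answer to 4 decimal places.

Let t(s) be the expected number of steps to first reach position 1 from state s, with t(position 1) = 0. Conditioning on the first step:
t(position 2) = 1 + 0.48·t(position 2)
Solving: t(position 2) = 1.9231.
Expected steps from position 2 to position 1: 1.9231.

1.9231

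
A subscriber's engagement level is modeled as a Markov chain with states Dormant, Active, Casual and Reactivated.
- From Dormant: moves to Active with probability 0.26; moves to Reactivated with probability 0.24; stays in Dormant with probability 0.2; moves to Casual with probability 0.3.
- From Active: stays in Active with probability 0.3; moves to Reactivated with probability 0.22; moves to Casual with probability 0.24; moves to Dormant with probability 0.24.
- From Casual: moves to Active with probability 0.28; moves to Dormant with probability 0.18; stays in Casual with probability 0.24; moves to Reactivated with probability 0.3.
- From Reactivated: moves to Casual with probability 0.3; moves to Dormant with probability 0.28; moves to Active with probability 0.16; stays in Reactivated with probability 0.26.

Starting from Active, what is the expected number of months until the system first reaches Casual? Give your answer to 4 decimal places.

3.7253

Let t(s) be the expected number of months to first reach Casual from state s, with t(Casual) = 0. Conditioning on the first month:
t(Dormant) = 1 + 0.2·t(Dormant) + 0.26·t(Active) + 0.24·t(Reactivated)
t(Active) = 1 + 0.24·t(Dormant) + 0.3·t(Active) + 0.22·t(Reactivated)
t(Reactivated) = 1 + 0.28·t(Dormant) + 0.16·t(Active) + 0.26·t(Reactivated)
Solving: t(Dormant) = 3.5057, t(Active) = 3.7253, t(Reactivated) = 3.4833.
Expected months from Active to Casual: 3.7253.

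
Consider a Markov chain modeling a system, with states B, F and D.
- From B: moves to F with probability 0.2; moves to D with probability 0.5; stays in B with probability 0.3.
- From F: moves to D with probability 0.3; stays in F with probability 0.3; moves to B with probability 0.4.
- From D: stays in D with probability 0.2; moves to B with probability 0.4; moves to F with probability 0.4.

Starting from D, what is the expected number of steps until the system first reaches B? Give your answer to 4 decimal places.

Let t(s) be the expected number of steps to first reach B from state s, with t(B) = 0. Conditioning on the first step:
t(F) = 1 + 0.3·t(F) + 0.3·t(D)
t(D) = 1 + 0.4·t(F) + 0.2·t(D)
Solving: t(F) = 2.5000, t(D) = 2.5000.
Expected steps from D to B: 2.5000.

2.5000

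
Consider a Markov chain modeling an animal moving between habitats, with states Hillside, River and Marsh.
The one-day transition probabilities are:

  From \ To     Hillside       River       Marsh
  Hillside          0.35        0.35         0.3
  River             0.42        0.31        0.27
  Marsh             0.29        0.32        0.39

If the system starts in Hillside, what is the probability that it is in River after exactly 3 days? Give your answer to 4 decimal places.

0.3274

Propagate the distribution vector 3 days from Hillside.
After 0 days: (1.0000, 0.0000, 0.0000)
After 1 day: (0.3500, 0.3500, 0.3000)
After 2 days: (0.3565, 0.3270, 0.3165)
After 3 days: (0.3539, 0.3274, 0.3187)
P(in River after 3 days) = 0.3274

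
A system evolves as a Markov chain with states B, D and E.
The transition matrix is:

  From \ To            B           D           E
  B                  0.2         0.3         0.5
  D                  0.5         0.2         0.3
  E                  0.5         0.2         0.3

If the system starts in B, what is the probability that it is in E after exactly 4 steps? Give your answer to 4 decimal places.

0.3736

Propagate the distribution vector 4 steps from B.
After 0 steps: (1.0000, 0.0000, 0.0000)
After 1 step: (0.2000, 0.3000, 0.5000)
After 2 steps: (0.4400, 0.2200, 0.3400)
After 3 steps: (0.3680, 0.2440, 0.3880)
After 4 steps: (0.3896, 0.2368, 0.3736)
P(in E after 4 steps) = 0.3736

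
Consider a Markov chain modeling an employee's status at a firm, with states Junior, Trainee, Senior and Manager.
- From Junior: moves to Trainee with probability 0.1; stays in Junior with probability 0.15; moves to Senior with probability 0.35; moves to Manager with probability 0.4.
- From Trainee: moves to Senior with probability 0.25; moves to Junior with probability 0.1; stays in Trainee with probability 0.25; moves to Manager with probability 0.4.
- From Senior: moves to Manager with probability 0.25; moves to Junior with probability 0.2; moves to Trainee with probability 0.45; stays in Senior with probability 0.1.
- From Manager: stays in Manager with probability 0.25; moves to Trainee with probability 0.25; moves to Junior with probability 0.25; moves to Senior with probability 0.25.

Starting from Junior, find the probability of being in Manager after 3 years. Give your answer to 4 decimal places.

Propagate the distribution vector 3 years from Junior.
After 0 years: (1.0000, 0.0000, 0.0000, 0.0000)
After 1 year: (0.1500, 0.1000, 0.3500, 0.4000)
After 2 years: (0.2025, 0.2975, 0.2125, 0.2875)
After 3 years: (0.1745, 0.2621, 0.2384, 0.3250)
P(in Manager after 3 years) = 0.3250

0.3250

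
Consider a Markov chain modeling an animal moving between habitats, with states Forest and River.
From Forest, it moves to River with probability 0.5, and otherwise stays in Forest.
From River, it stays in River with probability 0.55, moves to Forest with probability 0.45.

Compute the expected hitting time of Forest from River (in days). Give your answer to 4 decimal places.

Let t(s) be the expected number of days to first reach Forest from state s, with t(Forest) = 0. Conditioning on the first day:
t(River) = 1 + 0.55·t(River)
Solving: t(River) = 2.2222.
Expected days from River to Forest: 2.2222.

2.2222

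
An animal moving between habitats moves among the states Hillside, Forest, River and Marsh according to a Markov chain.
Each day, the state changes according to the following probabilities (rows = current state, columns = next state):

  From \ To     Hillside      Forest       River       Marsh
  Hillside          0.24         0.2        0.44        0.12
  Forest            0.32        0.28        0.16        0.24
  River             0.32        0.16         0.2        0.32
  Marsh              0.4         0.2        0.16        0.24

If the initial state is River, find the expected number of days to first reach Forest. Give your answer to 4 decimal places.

5.4920

Let t(s) be the expected number of days to first reach Forest from state s, with t(Forest) = 0. Conditioning on the first day:
t(Hillside) = 1 + 0.24·t(Hillside) + 0.44·t(River) + 0.12·t(Marsh)
t(River) = 1 + 0.32·t(Hillside) + 0.2·t(River) + 0.32·t(Marsh)
t(Marsh) = 1 + 0.4·t(Hillside) + 0.16·t(River) + 0.24·t(Marsh)
Solving: t(Hillside) = 5.3285, t(River) = 5.4920, t(Marsh) = 5.2765.
Expected days from River to Forest: 5.4920.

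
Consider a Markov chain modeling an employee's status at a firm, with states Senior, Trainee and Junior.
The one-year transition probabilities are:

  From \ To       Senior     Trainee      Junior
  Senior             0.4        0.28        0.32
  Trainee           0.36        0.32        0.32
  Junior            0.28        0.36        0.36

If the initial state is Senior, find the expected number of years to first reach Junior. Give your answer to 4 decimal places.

Let t(s) be the expected number of years to first reach Junior from state s, with t(Junior) = 0. Conditioning on the first year:
t(Senior) = 1 + 0.4·t(Senior) + 0.28·t(Trainee)
t(Trainee) = 1 + 0.36·t(Senior) + 0.32·t(Trainee)
Solving: t(Senior) = 3.1250, t(Trainee) = 3.1250.
Expected years from Senior to Junior: 3.1250.

3.1250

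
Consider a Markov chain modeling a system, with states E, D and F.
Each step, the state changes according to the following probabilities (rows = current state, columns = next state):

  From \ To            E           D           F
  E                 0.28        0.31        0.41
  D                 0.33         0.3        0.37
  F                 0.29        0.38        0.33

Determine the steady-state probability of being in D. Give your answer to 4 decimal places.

Let the stationary distribution be π with π = πP and π_1 + π_2 + π_3 = 1.
π_1 = 0.28·π_1 + 0.33·π_2 + 0.29·π_3
π_2 = 0.31·π_1 + 0.3·π_2 + 0.38·π_3
Solving with the normalization constraint gives π = (0.3003, 0.3324, 0.3673).
So the stationary probability of D is 0.3324.

0.3324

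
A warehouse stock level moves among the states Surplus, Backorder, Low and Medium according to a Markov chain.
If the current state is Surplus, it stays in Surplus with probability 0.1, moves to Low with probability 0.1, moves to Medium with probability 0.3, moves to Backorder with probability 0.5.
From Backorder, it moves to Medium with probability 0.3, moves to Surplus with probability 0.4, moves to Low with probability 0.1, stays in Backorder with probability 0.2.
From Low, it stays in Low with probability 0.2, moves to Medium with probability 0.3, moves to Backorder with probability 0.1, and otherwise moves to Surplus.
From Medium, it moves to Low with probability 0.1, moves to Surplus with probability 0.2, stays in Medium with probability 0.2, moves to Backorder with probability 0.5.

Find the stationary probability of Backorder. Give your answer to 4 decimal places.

Let the stationary distribution be π with π = πP and π_1 + π_2 + π_3 + π_4 = 1.
π_1 = 0.1·π_1 + 0.4·π_2 + 0.4·π_3 + 0.2·π_4
π_2 = 0.5·π_1 + 0.2·π_2 + 0.1·π_3 + 0.5·π_4
π_3 = 0.1·π_1 + 0.1·π_2 + 0.2·π_3 + 0.1·π_4
Solving with the normalization constraint gives π = (0.2657, 0.3504, 0.1111, 0.2727).
So the stationary probability of Backorder is 0.3504.

0.3504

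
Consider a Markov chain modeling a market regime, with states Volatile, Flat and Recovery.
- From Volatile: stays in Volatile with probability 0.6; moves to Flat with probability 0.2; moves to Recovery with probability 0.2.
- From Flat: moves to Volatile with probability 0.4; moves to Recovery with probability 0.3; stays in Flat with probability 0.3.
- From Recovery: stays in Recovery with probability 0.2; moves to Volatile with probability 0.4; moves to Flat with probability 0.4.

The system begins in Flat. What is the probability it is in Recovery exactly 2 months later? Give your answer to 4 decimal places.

0.2300

Sum over the intermediate state after 1 month:
P = P(Flat→Volatile)·P(Volatile→Recovery) + P(Flat→Flat)·P(Flat→Recovery) + P(Flat→Recovery)·P(Recovery→Recovery)
  = 0.4×0.2 + 0.3×0.3 + 0.3×0.2
  = 0.0800 + 0.0900 + 0.0600 = 0.2300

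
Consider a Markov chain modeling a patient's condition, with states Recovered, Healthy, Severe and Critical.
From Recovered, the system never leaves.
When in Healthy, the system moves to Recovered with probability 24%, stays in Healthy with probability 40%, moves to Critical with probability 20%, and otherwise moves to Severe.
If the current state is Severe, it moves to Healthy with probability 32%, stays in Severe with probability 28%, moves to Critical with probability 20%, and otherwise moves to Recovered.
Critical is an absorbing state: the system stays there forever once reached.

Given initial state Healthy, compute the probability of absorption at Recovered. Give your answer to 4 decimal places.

Let h(s) be the probability of absorption at Recovered starting from transient state s. Then h(Recovered) = 1 and h(Critical) = 0. By first-step analysis:
h(Healthy) = 0.24·1 + 0.4·h(Healthy) + 0.16·h(Severe) + 0.2·0
h(Severe) = 0.2·1 + 0.32·h(Healthy) + 0.28·h(Severe) + 0.2·0
Solving: h(Healthy) = 0.5378, h(Severe) = 0.5168.
Starting from Healthy, the probability is 0.5378.

0.5378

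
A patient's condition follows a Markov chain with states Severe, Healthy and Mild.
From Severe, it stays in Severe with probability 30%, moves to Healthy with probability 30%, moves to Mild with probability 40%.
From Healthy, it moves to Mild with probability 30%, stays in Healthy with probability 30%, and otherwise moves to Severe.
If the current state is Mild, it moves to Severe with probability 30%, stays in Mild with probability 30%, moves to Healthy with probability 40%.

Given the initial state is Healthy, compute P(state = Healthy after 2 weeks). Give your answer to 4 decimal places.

0.3300

Sum over the intermediate state after 1 week:
P = P(Healthy→Severe)·P(Severe→Healthy) + P(Healthy→Healthy)·P(Healthy→Healthy) + P(Healthy→Mild)·P(Mild→Healthy)
  = 0.4×0.3 + 0.3×0.3 + 0.3×0.4
  = 0.1200 + 0.0900 + 0.1200 = 0.3300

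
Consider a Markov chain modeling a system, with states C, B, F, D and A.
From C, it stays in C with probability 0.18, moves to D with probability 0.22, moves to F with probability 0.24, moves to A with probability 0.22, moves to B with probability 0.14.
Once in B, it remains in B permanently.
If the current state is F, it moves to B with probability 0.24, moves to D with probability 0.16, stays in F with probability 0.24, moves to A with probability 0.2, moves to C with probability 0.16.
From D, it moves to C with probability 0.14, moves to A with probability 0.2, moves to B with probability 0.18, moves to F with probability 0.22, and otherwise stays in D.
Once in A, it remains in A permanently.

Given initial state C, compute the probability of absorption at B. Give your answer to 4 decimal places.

Let h(s) be the probability of absorption at B starting from transient state s. Then h(B) = 1 and h(A) = 0. By first-step analysis:
h(C) = 0.18·h(C) + 0.14·1 + 0.24·h(F) + 0.22·h(D) + 0.22·0
h(F) = 0.16·h(C) + 0.24·1 + 0.24·h(F) + 0.16·h(D) + 0.2·0
h(D) = 0.14·h(C) + 0.18·1 + 0.22·h(F) + 0.26·h(D) + 0.2·0
Solving: h(C) = 0.4493, h(F) = 0.5115, h(D) = 0.4803.
Starting from C, the probability is 0.4493.

0.4493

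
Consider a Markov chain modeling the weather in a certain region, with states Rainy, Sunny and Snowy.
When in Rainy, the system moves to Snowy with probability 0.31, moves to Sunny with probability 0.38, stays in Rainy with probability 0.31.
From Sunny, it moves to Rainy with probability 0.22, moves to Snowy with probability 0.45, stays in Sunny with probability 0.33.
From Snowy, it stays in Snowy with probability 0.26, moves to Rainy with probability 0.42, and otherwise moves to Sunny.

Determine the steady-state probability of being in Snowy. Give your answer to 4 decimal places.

Let the stationary distribution be π with π = πP and π_1 + π_2 + π_3 = 1.
π_1 = 0.31·π_1 + 0.22·π_2 + 0.42·π_3
π_2 = 0.38·π_1 + 0.33·π_2 + 0.32·π_3
Solving with the normalization constraint gives π = (0.3167, 0.3424, 0.3409).
So the stationary probability of Snowy is 0.3409.

0.3409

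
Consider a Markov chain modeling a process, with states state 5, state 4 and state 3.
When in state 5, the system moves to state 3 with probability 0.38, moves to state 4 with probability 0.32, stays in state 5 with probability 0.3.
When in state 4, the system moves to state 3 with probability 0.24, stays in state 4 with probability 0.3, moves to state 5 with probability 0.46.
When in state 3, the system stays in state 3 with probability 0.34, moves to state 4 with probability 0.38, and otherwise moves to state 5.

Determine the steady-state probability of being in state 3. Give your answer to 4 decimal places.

0.3206

Let the stationary distribution be π with π = πP and π_1 + π_2 + π_3 = 1.
π_1 = 0.3·π_1 + 0.46·π_2 + 0.28·π_3
π_2 = 0.32·π_1 + 0.3·π_2 + 0.38·π_3
Solving with the normalization constraint gives π = (0.3468, 0.3326, 0.3206).
So the stationary probability of state 3 is 0.3206.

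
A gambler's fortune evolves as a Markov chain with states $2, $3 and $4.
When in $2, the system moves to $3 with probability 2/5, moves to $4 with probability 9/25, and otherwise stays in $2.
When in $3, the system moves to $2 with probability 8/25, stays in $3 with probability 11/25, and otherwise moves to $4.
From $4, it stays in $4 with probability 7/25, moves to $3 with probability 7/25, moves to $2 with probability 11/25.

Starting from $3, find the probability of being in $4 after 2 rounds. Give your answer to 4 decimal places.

0.2880

Sum over the intermediate state after 1 round:
P = P($3→$2)·P($2→$4) + P($3→$3)·P($3→$4) + P($3→$4)·P($4→$4)
  = 0.32×0.36 + 0.44×0.24 + 0.24×0.28
  = 0.1152 + 0.1056 + 0.0672 = 0.2880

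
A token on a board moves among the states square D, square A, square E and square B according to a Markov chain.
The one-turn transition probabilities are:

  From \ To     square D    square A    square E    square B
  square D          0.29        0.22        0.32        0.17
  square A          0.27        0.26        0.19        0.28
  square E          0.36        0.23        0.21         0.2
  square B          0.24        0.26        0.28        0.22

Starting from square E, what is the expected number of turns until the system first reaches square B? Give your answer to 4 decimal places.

4.7800

Let t(s) be the expected number of turns to first reach square B from state s, with t(square B) = 0. Conditioning on the first turn:
t(square D) = 1 + 0.29·t(square D) + 0.22·t(square A) + 0.32·t(square E)
t(square A) = 1 + 0.27·t(square D) + 0.26·t(square A) + 0.19·t(square E)
t(square E) = 1 + 0.36·t(square D) + 0.23·t(square A) + 0.21·t(square E)
Solving: t(square D) = 4.9178, t(square A) = 4.3730, t(square E) = 4.7800.
Expected turns from square E to square B: 4.7800.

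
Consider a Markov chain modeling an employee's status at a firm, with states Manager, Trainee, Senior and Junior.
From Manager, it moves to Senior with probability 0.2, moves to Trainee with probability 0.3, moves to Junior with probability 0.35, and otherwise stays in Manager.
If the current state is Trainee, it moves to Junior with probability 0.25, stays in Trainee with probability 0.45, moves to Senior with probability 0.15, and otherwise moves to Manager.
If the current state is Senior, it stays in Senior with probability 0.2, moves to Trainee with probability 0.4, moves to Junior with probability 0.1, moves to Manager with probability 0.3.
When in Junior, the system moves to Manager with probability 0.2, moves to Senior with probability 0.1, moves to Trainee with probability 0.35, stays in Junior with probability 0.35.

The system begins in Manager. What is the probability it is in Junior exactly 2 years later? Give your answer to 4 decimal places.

0.2700

Propagate the distribution vector 2 years from Manager.
After 0 years: (1.0000, 0.0000, 0.0000, 0.0000)
After 1 year: (0.1500, 0.3000, 0.2000, 0.3500)
After 2 years: (0.1975, 0.3825, 0.1500, 0.2700)
P(in Junior after 2 years) = 0.2700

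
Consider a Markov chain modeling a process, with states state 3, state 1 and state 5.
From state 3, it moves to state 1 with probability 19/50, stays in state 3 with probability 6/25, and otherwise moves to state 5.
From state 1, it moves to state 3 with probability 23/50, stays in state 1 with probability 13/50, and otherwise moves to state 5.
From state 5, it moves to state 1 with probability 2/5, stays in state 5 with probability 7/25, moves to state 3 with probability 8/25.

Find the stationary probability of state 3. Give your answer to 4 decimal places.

Let the stationary distribution be π with π = πP and π_1 + π_2 + π_3 = 1.
π_1 = 0.24·π_1 + 0.46·π_2 + 0.32·π_3
π_2 = 0.38·π_1 + 0.26·π_2 + 0.4·π_3
Solving with the normalization constraint gives π = (0.3410, 0.3449, 0.3141).
So the stationary probability of state 3 is 0.3410.

0.3410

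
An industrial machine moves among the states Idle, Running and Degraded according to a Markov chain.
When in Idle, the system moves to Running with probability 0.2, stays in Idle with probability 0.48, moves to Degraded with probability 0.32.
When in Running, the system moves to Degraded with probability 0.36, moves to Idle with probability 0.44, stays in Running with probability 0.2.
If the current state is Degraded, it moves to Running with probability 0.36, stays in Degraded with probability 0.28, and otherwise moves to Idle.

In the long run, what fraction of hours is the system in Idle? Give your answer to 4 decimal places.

Let the stationary distribution be π with π = πP and π_1 + π_2 + π_3 = 1.
π_1 = 0.48·π_1 + 0.44·π_2 + 0.36·π_3
π_2 = 0.2·π_1 + 0.2·π_2 + 0.36·π_3
Solving with the normalization constraint gives π = (0.4319, 0.2508, 0.3173).
So the stationary probability of Idle is 0.4319.

0.4319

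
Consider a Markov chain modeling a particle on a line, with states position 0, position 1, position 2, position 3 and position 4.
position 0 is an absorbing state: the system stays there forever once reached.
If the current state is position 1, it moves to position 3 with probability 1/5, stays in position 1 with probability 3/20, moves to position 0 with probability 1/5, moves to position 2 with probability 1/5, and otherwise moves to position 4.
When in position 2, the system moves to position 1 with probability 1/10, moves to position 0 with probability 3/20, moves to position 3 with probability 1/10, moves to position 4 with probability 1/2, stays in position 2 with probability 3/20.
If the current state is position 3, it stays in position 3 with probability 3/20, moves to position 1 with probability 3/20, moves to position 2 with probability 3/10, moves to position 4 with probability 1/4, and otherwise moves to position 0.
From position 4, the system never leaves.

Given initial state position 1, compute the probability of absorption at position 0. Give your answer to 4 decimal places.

Let h(s) be the probability of absorption at position 0 starting from transient state s. Then h(position 0) = 1 and h(position 4) = 0. By first-step analysis:
h(position 1) = 0.2·1 + 0.15·h(position 1) + 0.2·h(position 2) + 0.2·h(position 3) + 0.25·0
h(position 2) = 0.15·1 + 0.1·h(position 1) + 0.15·h(position 2) + 0.1·h(position 3) + 0.5·0
h(position 3) = 0.15·1 + 0.15·h(position 1) + 0.3·h(position 2) + 0.15·h(position 3) + 0.25·0
Solving: h(position 1) = 0.3751, h(position 2) = 0.2599, h(position 3) = 0.3344.
Starting from position 1, the probability is 0.3751.

0.3751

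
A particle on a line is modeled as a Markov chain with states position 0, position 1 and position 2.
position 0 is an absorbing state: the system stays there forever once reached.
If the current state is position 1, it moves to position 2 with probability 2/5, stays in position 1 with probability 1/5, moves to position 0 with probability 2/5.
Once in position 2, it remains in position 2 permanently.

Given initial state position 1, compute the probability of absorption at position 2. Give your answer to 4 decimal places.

Let h(s) be the probability of absorption at position 2 starting from transient state s. Then h(position 2) = 1 and h(position 0) = 0. By first-step analysis:
h(position 1) = 0.4·0 + 0.2·h(position 1) + 0.4·1
Solving: h(position 1) = 0.5000.
Starting from position 1, the probability is 0.5000.

0.5000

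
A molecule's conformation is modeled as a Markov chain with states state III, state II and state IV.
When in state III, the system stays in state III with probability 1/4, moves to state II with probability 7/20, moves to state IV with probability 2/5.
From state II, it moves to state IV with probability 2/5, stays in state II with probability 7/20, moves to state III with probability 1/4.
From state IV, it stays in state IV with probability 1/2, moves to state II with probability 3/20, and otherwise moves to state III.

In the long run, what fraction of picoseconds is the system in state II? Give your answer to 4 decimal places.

Let the stationary distribution be π with π = πP and π_1 + π_2 + π_3 = 1.
π_1 = 0.25·π_1 + 0.25·π_2 + 0.35·π_3
π_2 = 0.35·π_1 + 0.35·π_2 + 0.15·π_3
Solving with the normalization constraint gives π = (0.2944, 0.2611, 0.4444).
So the stationary probability of state II is 0.2611.

0.2611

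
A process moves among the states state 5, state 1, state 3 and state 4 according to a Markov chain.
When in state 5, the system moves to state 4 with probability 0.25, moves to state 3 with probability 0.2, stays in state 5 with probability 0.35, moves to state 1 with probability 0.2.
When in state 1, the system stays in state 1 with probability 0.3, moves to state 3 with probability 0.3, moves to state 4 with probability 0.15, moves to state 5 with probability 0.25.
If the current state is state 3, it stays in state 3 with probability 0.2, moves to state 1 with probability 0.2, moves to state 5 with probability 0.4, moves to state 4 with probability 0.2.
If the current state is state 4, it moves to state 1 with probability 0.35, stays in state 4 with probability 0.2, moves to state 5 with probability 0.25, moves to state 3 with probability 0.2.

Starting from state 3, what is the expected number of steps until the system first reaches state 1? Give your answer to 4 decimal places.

4.2988

Let t(s) be the expected number of steps to first reach state 1 from state s, with t(state 1) = 0. Conditioning on the first step:
t(state 5) = 1 + 0.35·t(state 5) + 0.2·t(state 3) + 0.25·t(state 4)
t(state 3) = 1 + 0.4·t(state 5) + 0.2·t(state 3) + 0.2·t(state 4)
t(state 4) = 1 + 0.25·t(state 5) + 0.2·t(state 3) + 0.2·t(state 4)
Solving: t(state 5) = 4.2683, t(state 3) = 4.2988, t(state 4) = 3.6585.
Expected steps from state 3 to state 1: 4.2988.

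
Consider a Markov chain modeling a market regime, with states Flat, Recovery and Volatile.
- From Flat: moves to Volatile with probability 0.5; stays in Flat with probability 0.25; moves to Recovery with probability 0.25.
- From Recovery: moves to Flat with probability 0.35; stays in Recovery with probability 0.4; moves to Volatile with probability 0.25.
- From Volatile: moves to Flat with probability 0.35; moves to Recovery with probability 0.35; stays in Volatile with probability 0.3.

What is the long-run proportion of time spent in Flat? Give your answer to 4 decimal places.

0.3182

Let the stationary distribution be π with π = πP and π_1 + π_2 + π_3 = 1.
π_1 = 0.25·π_1 + 0.35·π_2 + 0.35·π_3
π_2 = 0.25·π_1 + 0.4·π_2 + 0.35·π_3
Solving with the normalization constraint gives π = (0.3182, 0.3349, 0.3469).
So the stationary probability of Flat is 0.3182.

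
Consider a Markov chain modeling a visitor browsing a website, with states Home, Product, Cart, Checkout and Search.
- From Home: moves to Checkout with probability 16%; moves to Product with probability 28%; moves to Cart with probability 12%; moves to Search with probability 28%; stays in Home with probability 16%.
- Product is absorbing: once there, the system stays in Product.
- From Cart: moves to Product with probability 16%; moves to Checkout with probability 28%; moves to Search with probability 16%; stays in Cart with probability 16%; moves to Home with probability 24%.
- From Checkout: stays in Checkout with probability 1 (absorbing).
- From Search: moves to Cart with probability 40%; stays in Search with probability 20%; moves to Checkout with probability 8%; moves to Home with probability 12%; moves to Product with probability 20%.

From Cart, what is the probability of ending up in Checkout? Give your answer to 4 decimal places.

Let h(s) be the probability of absorption at Checkout starting from transient state s. Then h(Checkout) = 1 and h(Product) = 0. By first-step analysis:
h(Home) = 0.16·h(Home) + 0.28·0 + 0.12·h(Cart) + 0.16·1 + 0.28·h(Search)
h(Cart) = 0.24·h(Home) + 0.16·0 + 0.16·h(Cart) + 0.28·1 + 0.16·h(Search)
h(Search) = 0.12·h(Home) + 0.2·0 + 0.4·h(Cart) + 0.08·1 + 0.2·h(Search)
Solving: h(Home) = 0.4087, h(Cart) = 0.5315, h(Search) = 0.4270.
Starting from Cart, the probability is 0.5315.

0.5315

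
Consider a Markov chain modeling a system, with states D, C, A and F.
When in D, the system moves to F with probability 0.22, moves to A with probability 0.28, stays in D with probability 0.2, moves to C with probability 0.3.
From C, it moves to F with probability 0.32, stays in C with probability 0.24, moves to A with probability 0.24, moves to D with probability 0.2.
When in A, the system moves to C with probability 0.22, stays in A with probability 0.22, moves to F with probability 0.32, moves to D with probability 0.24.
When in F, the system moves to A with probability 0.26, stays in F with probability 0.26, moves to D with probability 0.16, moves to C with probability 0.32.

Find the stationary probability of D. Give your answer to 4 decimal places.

0.1986

Let the stationary distribution be π with π = πP and π_1 + π_2 + π_3 + π_4 = 1.
π_1 = 0.2·π_1 + 0.2·π_2 + 0.24·π_3 + 0.16·π_4
π_2 = 0.3·π_1 + 0.24·π_2 + 0.22·π_3 + 0.32·π_4
π_3 = 0.28·π_1 + 0.24·π_2 + 0.22·π_3 + 0.26·π_4
Solving with the normalization constraint gives π = (0.1986, 0.2696, 0.2486, 0.2831).
So the stationary probability of D is 0.1986.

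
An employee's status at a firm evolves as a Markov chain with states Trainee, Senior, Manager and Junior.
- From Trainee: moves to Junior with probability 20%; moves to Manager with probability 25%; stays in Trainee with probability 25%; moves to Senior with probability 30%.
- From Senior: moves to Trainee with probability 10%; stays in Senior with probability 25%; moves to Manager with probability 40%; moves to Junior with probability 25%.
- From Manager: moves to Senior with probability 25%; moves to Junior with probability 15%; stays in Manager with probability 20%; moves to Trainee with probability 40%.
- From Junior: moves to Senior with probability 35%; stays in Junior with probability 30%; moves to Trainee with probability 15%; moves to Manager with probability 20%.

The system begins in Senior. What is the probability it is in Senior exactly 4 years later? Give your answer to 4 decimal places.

0.2835

Propagate the distribution vector 4 years from Senior.
After 0 years: (0.0000, 1.0000, 0.0000, 0.0000)
After 1 year: (0.1000, 0.2500, 0.4000, 0.2500)
After 2 years: (0.2475, 0.2800, 0.2550, 0.2175)
After 3 years: (0.2245, 0.2841, 0.2684, 0.2230)
After 4 years: (0.2253, 0.2835, 0.2681, 0.2231)
P(in Senior after 4 years) = 0.2835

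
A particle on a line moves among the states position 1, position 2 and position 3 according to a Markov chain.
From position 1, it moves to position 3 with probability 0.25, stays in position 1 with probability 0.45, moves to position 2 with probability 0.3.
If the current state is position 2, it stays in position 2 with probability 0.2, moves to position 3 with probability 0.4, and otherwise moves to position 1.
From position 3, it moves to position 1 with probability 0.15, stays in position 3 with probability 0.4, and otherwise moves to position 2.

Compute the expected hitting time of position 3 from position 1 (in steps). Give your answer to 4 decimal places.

3.4375

Let t(s) be the expected number of steps to first reach position 3 from state s, with t(position 3) = 0. Conditioning on the first step:
t(position 1) = 1 + 0.45·t(position 1) + 0.3·t(position 2)
t(position 2) = 1 + 0.4·t(position 1) + 0.2·t(position 2)
Solving: t(position 1) = 3.4375, t(position 2) = 2.9688.
Expected steps from position 1 to position 3: 3.4375.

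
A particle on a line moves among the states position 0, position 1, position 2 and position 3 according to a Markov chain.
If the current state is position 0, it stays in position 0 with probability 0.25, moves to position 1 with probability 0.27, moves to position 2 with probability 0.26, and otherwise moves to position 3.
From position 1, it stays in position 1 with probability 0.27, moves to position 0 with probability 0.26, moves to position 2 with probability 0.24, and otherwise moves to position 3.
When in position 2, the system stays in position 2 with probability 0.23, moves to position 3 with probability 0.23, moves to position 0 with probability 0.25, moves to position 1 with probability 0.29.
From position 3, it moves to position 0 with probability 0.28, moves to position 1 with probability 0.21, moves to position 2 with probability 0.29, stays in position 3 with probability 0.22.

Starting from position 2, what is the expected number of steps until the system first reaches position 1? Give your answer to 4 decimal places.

Let t(s) be the expected number of steps to first reach position 1 from state s, with t(position 1) = 0. Conditioning on the first step:
t(position 0) = 1 + 0.25·t(position 0) + 0.26·t(position 2) + 0.22·t(position 3)
t(position 2) = 1 + 0.25·t(position 0) + 0.23·t(position 2) + 0.23·t(position 3)
t(position 3) = 1 + 0.28·t(position 0) + 0.29·t(position 2) + 0.22·t(position 3)
Solving: t(position 0) = 3.8194, t(position 2) = 3.7474, t(position 3) = 4.0464.
Expected steps from position 2 to position 1: 3.7474.

3.7474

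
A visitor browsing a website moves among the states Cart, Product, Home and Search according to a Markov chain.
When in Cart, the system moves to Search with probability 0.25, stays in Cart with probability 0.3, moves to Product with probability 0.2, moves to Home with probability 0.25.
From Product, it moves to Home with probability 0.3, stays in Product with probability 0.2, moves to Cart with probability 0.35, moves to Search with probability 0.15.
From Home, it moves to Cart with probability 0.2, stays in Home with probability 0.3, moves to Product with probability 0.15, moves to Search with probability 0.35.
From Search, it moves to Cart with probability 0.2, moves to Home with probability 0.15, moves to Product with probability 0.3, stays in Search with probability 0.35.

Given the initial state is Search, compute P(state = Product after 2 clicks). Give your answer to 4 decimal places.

0.2275

Propagate the distribution vector 2 clicks from Search.
After 0 clicks: (0.0000, 0.0000, 0.0000, 1.0000)
After 1 click: (0.2000, 0.3000, 0.1500, 0.3500)
After 2 clicks: (0.2650, 0.2275, 0.2375, 0.2700)
P(in Product after 2 clicks) = 0.2275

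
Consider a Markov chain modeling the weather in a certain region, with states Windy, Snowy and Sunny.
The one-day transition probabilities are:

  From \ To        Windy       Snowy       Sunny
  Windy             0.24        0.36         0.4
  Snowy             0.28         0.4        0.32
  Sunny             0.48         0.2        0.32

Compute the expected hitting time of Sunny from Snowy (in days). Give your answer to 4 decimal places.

2.9279

Let t(s) be the expected number of days to first reach Sunny from state s, with t(Sunny) = 0. Conditioning on the first day:
t(Windy) = 1 + 0.24·t(Windy) + 0.36·t(Snowy)
t(Snowy) = 1 + 0.28·t(Windy) + 0.4·t(Snowy)
Solving: t(Windy) = 2.7027, t(Snowy) = 2.9279.
Expected days from Snowy to Sunny: 2.9279.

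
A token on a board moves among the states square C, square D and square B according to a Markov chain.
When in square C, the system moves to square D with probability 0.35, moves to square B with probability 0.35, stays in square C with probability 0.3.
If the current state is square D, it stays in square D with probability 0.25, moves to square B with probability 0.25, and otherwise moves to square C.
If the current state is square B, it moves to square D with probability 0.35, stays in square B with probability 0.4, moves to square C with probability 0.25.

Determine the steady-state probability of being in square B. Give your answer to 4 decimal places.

0.3349

Let the stationary distribution be π with π = πP and π_1 + π_2 + π_3 = 1.
π_1 = 0.3·π_1 + 0.5·π_2 + 0.25·π_3
π_2 = 0.35·π_1 + 0.25·π_2 + 0.35·π_3
Solving with the normalization constraint gives π = (0.3469, 0.3182, 0.3349).
So the stationary probability of square B is 0.3349.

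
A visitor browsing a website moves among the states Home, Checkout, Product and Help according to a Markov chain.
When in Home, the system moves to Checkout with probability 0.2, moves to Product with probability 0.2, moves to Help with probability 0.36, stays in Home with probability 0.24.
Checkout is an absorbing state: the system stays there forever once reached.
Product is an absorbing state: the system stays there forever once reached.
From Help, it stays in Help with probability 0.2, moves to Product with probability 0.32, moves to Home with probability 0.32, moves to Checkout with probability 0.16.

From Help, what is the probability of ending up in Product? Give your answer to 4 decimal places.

0.6234

Let h(s) be the probability of absorption at Product starting from transient state s. Then h(Product) = 1 and h(Checkout) = 0. By first-step analysis:
h(Home) = 0.24·h(Home) + 0.2·0 + 0.2·1 + 0.36·h(Help)
h(Help) = 0.32·h(Home) + 0.16·0 + 0.32·1 + 0.2·h(Help)
Solving: h(Home) = 0.5584, h(Help) = 0.6234.
Starting from Help, the probability is 0.6234.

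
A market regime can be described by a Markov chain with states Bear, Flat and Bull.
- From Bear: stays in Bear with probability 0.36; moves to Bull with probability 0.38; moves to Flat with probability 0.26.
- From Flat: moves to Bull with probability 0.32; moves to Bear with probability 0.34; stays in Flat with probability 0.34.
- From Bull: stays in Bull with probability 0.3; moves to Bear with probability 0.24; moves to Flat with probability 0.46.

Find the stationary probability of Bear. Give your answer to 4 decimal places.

Let the stationary distribution be π with π = πP and π_1 + π_2 + π_3 = 1.
π_1 = 0.36·π_1 + 0.34·π_2 + 0.24·π_3
π_2 = 0.26·π_1 + 0.34·π_2 + 0.46·π_3
Solving with the normalization constraint gives π = (0.3130, 0.3548, 0.3321).
So the stationary probability of Bear is 0.3130.

0.3130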